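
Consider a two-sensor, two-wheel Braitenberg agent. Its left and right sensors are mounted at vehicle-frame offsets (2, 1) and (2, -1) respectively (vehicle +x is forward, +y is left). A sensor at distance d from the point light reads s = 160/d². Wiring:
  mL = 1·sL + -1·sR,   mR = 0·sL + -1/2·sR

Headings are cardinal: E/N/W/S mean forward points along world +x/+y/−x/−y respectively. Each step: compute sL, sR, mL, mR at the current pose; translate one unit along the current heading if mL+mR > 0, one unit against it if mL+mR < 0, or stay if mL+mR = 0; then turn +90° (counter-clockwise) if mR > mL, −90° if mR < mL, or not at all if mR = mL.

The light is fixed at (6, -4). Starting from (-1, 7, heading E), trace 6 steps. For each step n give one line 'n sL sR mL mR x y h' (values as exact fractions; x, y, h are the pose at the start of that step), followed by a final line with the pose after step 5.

0 160/169 32/25 -1408/4225 -16/25 -1 7 E
1 16/13 80/81 256/1053 -40/81 -2 7 S
2 160/221 160/269 7680/59449 -80/269 -2 8 W
3 8/13 20/29 -28/377 -10/29 -1 8 N
4 160/169 32/25 -1408/4225 -16/25 -1 7 E
5 16/13 80/81 256/1053 -40/81 -2 7 S
final -2 8 W

n=0: pose=(-1,7,E); sL=160/169, sR=32/25; mL=-1408/4225, mR=-16/25; mL+mR=-4112/4225 → advance -1; mR−mL=-1296/4225 → turn -1·90°
n=1: pose=(-2,7,S); sL=16/13, sR=80/81; mL=256/1053, mR=-40/81; mL+mR=-88/351 → advance -1; mR−mL=-776/1053 → turn -1·90°
n=2: pose=(-2,8,W); sL=160/221, sR=160/269; mL=7680/59449, mR=-80/269; mL+mR=-10000/59449 → advance -1; mR−mL=-25360/59449 → turn -1·90°
n=3: pose=(-1,8,N); sL=8/13, sR=20/29; mL=-28/377, mR=-10/29; mL+mR=-158/377 → advance -1; mR−mL=-102/377 → turn -1·90°
n=4: pose=(-1,7,E); sL=160/169, sR=32/25; mL=-1408/4225, mR=-16/25; mL+mR=-4112/4225 → advance -1; mR−mL=-1296/4225 → turn -1·90°
n=5: pose=(-2,7,S); sL=16/13, sR=80/81; mL=256/1053, mR=-40/81; mL+mR=-88/351 → advance -1; mR−mL=-776/1053 → turn -1·90°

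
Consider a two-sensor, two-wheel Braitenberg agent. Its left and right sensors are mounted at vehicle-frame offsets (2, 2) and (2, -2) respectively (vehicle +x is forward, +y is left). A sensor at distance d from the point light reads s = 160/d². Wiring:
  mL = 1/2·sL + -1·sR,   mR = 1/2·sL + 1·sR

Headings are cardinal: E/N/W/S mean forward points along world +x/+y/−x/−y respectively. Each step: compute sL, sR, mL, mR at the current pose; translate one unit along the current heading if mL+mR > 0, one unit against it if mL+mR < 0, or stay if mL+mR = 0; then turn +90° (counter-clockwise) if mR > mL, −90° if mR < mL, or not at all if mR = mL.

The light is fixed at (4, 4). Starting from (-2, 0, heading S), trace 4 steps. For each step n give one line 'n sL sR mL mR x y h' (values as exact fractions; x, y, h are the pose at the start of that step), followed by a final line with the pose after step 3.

0 40/13 8/5 -4/65 204/65 -2 0 S
1 32/5 32/13 48/65 368/65 -2 -1 E
2 80/29 80/9 -1960/261 2680/261 -1 -1 N
3 32/17 160/53 -1872/901 3568/901 -1 0 W
final -2 0 S

n=0: pose=(-2,0,S); sL=40/13, sR=8/5; mL=-4/65, mR=204/65; mL+mR=40/13 → advance +1; mR−mL=16/5 → turn +1·90°
n=1: pose=(-2,-1,E); sL=32/5, sR=32/13; mL=48/65, mR=368/65; mL+mR=32/5 → advance +1; mR−mL=64/13 → turn +1·90°
n=2: pose=(-1,-1,N); sL=80/29, sR=80/9; mL=-1960/261, mR=2680/261; mL+mR=80/29 → advance +1; mR−mL=160/9 → turn +1·90°
n=3: pose=(-1,0,W); sL=32/17, sR=160/53; mL=-1872/901, mR=3568/901; mL+mR=32/17 → advance +1; mR−mL=320/53 → turn +1·90°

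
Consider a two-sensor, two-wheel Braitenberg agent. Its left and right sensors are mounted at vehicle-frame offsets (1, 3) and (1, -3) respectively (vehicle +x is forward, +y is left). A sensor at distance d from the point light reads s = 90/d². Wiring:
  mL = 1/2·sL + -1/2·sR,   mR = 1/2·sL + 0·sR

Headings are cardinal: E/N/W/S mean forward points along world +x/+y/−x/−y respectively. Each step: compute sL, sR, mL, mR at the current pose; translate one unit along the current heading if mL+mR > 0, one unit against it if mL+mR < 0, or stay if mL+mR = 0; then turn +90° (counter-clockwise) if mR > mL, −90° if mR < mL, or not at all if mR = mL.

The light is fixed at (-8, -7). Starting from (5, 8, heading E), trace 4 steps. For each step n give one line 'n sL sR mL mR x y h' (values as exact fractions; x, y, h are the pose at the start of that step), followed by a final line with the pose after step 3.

n=0: pose=(5,8,E); sL=9/52, sR=9/34; mL=-81/1768, mR=9/104; mL+mR=9/221 → advance +1; mR−mL=9/68 → turn +1·90°
n=1: pose=(6,8,N); sL=90/377, sR=18/109; mL=1512/41093, mR=45/377; mL+mR=6417/41093 → advance +1; mR−mL=9/109 → turn +1·90°
n=2: pose=(6,9,W); sL=45/169, sR=9/53; mL=432/8957, mR=45/338; mL+mR=3249/17914 → advance +1; mR−mL=9/106 → turn +1·90°
n=3: pose=(5,9,S); sL=90/481, sR=18/65; mL=-108/2405, mR=45/481; mL+mR=9/185 → advance +1; mR−mL=9/65 → turn +1·90°

0 9/52 9/34 -81/1768 9/104 5 8 E
1 90/377 18/109 1512/41093 45/377 6 8 N
2 45/169 9/53 432/8957 45/338 6 9 W
3 90/481 18/65 -108/2405 45/481 5 9 S
final 5 8 E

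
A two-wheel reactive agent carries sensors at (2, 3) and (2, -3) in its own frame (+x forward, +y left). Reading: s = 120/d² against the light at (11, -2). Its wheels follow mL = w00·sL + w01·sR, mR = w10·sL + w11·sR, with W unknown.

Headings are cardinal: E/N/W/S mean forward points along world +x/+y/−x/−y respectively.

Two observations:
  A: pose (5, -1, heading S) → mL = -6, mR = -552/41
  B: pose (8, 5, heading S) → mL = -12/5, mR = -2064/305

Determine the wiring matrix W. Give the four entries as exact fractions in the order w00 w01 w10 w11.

-1/2 0 -1 -1

obs A: pose=(5,-1,S) → sL=12, sR=60/41, mL=-6, mR=-552/41
obs B: pose=(8,5,S) → sL=24/5, sR=120/61, mL=-12/5, mR=-2064/305
sensor matrix S = [[12, 60/41], [24/5, 120/61]]; det S = 41472/2501
solve [mL_A; mL_B] = S·[w00; w01] and [mR_A; mR_B] = S·[w10; w11]:
  w00 = -1/2, w01 = 0, w10 = -1, w11 = -1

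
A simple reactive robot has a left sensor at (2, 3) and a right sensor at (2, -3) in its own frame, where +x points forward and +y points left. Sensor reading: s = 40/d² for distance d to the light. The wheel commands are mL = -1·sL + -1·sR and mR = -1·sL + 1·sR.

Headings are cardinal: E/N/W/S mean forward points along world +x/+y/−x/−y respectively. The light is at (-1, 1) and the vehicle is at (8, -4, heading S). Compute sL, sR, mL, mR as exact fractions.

left sensor world pos  = (11, -6); dL² = 193
right sensor world pos = (5, -6); dR² = 85
sL = 40/193 = 40/193
sR = 40/85 = 8/17
mL = -1·sL + -1·sR = -2224/3281
mR = -1·sL + 1·sR = 864/3281

40/193 8/17 -2224/3281 864/3281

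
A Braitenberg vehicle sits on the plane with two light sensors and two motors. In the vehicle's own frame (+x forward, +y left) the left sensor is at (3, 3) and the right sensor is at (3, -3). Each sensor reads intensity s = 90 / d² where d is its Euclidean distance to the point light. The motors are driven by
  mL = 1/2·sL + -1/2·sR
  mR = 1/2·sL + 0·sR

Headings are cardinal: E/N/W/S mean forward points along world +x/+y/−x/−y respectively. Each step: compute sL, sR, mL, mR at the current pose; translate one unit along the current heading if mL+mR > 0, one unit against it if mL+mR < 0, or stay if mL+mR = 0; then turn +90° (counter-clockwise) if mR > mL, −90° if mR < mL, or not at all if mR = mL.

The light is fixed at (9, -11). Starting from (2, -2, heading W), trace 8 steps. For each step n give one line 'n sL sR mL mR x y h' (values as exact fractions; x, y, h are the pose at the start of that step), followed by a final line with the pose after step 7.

n=0: pose=(2,-2,W); sL=45/68, sR=45/122; mL=1215/8296, mR=45/136; mL+mR=495/1037 → advance +1; mR−mL=45/244 → turn +1·90°
n=1: pose=(1,-2,S); sL=90/61, sR=90/157; mL=4320/9577, mR=45/61; mL+mR=11385/9577 → advance +1; mR−mL=45/157 → turn +1·90°
n=2: pose=(1,-3,E); sL=45/73, sR=9/5; mL=-216/365, mR=45/146; mL+mR=-207/730 → advance -1; mR−mL=9/10 → turn +1·90°
n=3: pose=(0,-3,N); sL=18/53, sR=90/157; mL=-972/8321, mR=9/53; mL+mR=441/8321 → advance +1; mR−mL=45/157 → turn +1·90°
n=4: pose=(0,-2,W); sL=1/2, sR=5/16; mL=3/32, mR=1/4; mL+mR=11/32 → advance +1; mR−mL=5/32 → turn +1·90°
n=5: pose=(-1,-2,S); sL=18/17, sR=18/41; mL=216/697, mR=9/17; mL+mR=585/697 → advance +1; mR−mL=9/41 → turn +1·90°
n=6: pose=(-1,-3,E); sL=9/17, sR=45/37; mL=-216/629, mR=9/34; mL+mR=-99/1258 → advance -1; mR−mL=45/74 → turn +1·90°
n=7: pose=(-2,-3,N); sL=90/317, sR=18/37; mL=-1188/11729, mR=45/317; mL+mR=477/11729 → advance +1; mR−mL=9/37 → turn +1·90°

0 45/68 45/122 1215/8296 45/136 2 -2 W
1 90/61 90/157 4320/9577 45/61 1 -2 S
2 45/73 9/5 -216/365 45/146 1 -3 E
3 18/53 90/157 -972/8321 9/53 0 -3 N
4 1/2 5/16 3/32 1/4 0 -2 W
5 18/17 18/41 216/697 9/17 -1 -2 S
6 9/17 45/37 -216/629 9/34 -1 -3 E
7 90/317 18/37 -1188/11729 45/317 -2 -3 N
final -2 -2 W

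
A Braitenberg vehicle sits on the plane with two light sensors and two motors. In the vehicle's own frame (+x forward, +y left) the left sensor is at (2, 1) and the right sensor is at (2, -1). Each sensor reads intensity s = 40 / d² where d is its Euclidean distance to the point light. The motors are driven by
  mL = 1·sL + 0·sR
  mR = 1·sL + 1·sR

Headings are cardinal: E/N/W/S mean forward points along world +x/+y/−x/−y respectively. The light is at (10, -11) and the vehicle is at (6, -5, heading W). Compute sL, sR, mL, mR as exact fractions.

40/61 8/17 40/61 1168/1037

left sensor world pos  = (4, -6); dL² = 61
right sensor world pos = (4, -4); dR² = 85
sL = 40/61 = 40/61
sR = 40/85 = 8/17
mL = 1·sL + 0·sR = 40/61
mR = 1·sL + 1·sR = 1168/1037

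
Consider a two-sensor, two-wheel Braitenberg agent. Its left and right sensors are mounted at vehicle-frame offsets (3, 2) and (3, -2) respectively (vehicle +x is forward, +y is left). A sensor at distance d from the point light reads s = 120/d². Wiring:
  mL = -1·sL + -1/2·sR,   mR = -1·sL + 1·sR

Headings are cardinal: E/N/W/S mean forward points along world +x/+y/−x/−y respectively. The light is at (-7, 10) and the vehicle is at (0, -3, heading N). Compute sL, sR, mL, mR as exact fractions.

24/25 120/181 -5844/4525 -1344/4525

left sensor world pos  = (-2, 0); dL² = 125
right sensor world pos = (2, 0); dR² = 181
sL = 120/125 = 24/25
sR = 120/181 = 120/181
mL = -1·sL + -1/2·sR = -5844/4525
mR = -1·sL + 1·sR = -1344/4525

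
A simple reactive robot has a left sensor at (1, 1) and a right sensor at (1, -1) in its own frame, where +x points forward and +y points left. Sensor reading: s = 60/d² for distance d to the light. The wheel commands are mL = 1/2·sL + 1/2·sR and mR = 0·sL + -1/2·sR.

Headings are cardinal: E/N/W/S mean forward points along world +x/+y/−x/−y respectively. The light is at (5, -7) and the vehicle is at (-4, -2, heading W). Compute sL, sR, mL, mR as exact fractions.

left sensor world pos  = (-5, -3); dL² = 116
right sensor world pos = (-5, -1); dR² = 136
sL = 60/116 = 15/29
sR = 60/136 = 15/34
mL = 1/2·sL + 1/2·sR = 945/1972
mR = 0·sL + -1/2·sR = -15/68

15/29 15/34 945/1972 -15/68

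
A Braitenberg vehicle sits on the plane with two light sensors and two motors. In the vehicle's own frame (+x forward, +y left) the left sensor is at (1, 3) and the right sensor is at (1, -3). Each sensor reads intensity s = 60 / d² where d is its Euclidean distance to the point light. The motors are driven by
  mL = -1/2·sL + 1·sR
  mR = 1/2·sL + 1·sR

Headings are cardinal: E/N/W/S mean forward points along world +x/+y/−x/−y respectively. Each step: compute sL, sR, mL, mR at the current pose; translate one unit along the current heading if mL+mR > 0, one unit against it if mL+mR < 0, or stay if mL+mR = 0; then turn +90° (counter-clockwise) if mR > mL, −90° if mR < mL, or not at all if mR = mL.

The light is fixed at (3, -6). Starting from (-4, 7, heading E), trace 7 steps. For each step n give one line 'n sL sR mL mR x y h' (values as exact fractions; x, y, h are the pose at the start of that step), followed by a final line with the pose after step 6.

0 15/73 15/34 420/1241 675/1241 -4 7 E
1 60/277 12/41 2094/11357 4554/11357 -3 7 N
2 6/17 30/169 3/2873 1017/2873 -3 8 W
3 12/37 60/269 606/9953 3834/9953 -4 8 S
4 15/73 15/34 420/1241 675/1241 -4 7 E
5 60/277 12/41 2094/11357 4554/11357 -3 7 N
6 6/17 30/169 3/2873 1017/2873 -3 8 W
final -4 8 S

n=0: pose=(-4,7,E); sL=15/73, sR=15/34; mL=420/1241, mR=675/1241; mL+mR=15/17 → advance +1; mR−mL=15/73 → turn +1·90°
n=1: pose=(-3,7,N); sL=60/277, sR=12/41; mL=2094/11357, mR=4554/11357; mL+mR=24/41 → advance +1; mR−mL=60/277 → turn +1·90°
n=2: pose=(-3,8,W); sL=6/17, sR=30/169; mL=3/2873, mR=1017/2873; mL+mR=60/169 → advance +1; mR−mL=6/17 → turn +1·90°
n=3: pose=(-4,8,S); sL=12/37, sR=60/269; mL=606/9953, mR=3834/9953; mL+mR=120/269 → advance +1; mR−mL=12/37 → turn +1·90°
n=4: pose=(-4,7,E); sL=15/73, sR=15/34; mL=420/1241, mR=675/1241; mL+mR=15/17 → advance +1; mR−mL=15/73 → turn +1·90°
n=5: pose=(-3,7,N); sL=60/277, sR=12/41; mL=2094/11357, mR=4554/11357; mL+mR=24/41 → advance +1; mR−mL=60/277 → turn +1·90°
n=6: pose=(-3,8,W); sL=6/17, sR=30/169; mL=3/2873, mR=1017/2873; mL+mR=60/169 → advance +1; mR−mL=6/17 → turn +1·90°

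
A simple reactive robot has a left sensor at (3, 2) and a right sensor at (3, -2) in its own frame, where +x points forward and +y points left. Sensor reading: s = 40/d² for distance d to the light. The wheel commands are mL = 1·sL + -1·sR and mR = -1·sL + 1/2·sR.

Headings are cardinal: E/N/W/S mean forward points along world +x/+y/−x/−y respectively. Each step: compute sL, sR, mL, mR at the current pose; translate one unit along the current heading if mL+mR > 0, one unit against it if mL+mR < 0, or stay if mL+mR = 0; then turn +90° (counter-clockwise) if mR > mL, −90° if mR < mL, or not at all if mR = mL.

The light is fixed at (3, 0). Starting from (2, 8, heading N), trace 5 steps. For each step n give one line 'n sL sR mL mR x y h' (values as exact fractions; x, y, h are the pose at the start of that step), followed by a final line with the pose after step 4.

0 4/13 20/61 -16/793 -114/793 2 8 N
1 8/17 40/29 -448/493 108/493 2 7 E
2 10/29 2/5 -8/145 -21/145 1 7 N
3 8/13 40/17 -384/221 124/221 1 6 E
4 20/53 20/41 -240/2173 -290/2173 0 6 N
final 0 5 E

n=0: pose=(2,8,N); sL=4/13, sR=20/61; mL=-16/793, mR=-114/793; mL+mR=-10/61 → advance -1; mR−mL=-98/793 → turn -1·90°
n=1: pose=(2,7,E); sL=8/17, sR=40/29; mL=-448/493, mR=108/493; mL+mR=-20/29 → advance -1; mR−mL=556/493 → turn +1·90°
n=2: pose=(1,7,N); sL=10/29, sR=2/5; mL=-8/145, mR=-21/145; mL+mR=-1/5 → advance -1; mR−mL=-13/145 → turn -1·90°
n=3: pose=(1,6,E); sL=8/13, sR=40/17; mL=-384/221, mR=124/221; mL+mR=-20/17 → advance -1; mR−mL=508/221 → turn +1·90°
n=4: pose=(0,6,N); sL=20/53, sR=20/41; mL=-240/2173, mR=-290/2173; mL+mR=-10/41 → advance -1; mR−mL=-50/2173 → turn -1·90°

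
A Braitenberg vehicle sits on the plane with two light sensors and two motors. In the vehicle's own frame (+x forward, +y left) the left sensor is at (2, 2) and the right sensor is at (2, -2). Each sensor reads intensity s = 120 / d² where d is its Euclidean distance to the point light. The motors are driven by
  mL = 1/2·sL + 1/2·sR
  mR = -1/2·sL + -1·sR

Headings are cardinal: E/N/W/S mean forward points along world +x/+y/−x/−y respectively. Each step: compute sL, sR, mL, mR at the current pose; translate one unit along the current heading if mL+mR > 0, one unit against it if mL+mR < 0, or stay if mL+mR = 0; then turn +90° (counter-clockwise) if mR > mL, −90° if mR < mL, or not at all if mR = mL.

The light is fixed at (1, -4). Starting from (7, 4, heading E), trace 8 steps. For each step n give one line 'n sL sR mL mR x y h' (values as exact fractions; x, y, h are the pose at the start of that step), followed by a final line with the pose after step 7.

n=0: pose=(7,4,E); sL=30/41, sR=6/5; mL=198/205, mR=-321/205; mL+mR=-3/5 → advance -1; mR−mL=-519/205 → turn -1·90°
n=1: pose=(6,4,S); sL=24/17, sR=8/3; mL=104/51, mR=-172/51; mL+mR=-4/3 → advance -1; mR−mL=-92/17 → turn -1·90°
n=2: pose=(6,5,W); sL=60/29, sR=12/13; mL=564/377, mR=-738/377; mL+mR=-6/13 → advance -1; mR−mL=-1302/377 → turn -1·90°
n=3: pose=(7,5,N); sL=120/137, sR=24/37; mL=3864/5069, mR=-5508/5069; mL+mR=-12/37 → advance -1; mR−mL=-9372/5069 → turn -1·90°
n=4: pose=(7,4,E); sL=30/41, sR=6/5; mL=198/205, mR=-321/205; mL+mR=-3/5 → advance -1; mR−mL=-519/205 → turn -1·90°
n=5: pose=(6,4,S); sL=24/17, sR=8/3; mL=104/51, mR=-172/51; mL+mR=-4/3 → advance -1; mR−mL=-92/17 → turn -1·90°
n=6: pose=(6,5,W); sL=60/29, sR=12/13; mL=564/377, mR=-738/377; mL+mR=-6/13 → advance -1; mR−mL=-1302/377 → turn -1·90°
n=7: pose=(7,5,N); sL=120/137, sR=24/37; mL=3864/5069, mR=-5508/5069; mL+mR=-12/37 → advance -1; mR−mL=-9372/5069 → turn -1·90°

0 30/41 6/5 198/205 -321/205 7 4 E
1 24/17 8/3 104/51 -172/51 6 4 S
2 60/29 12/13 564/377 -738/377 6 5 W
3 120/137 24/37 3864/5069 -5508/5069 7 5 N
4 30/41 6/5 198/205 -321/205 7 4 E
5 24/17 8/3 104/51 -172/51 6 4 S
6 60/29 12/13 564/377 -738/377 6 5 W
7 120/137 24/37 3864/5069 -5508/5069 7 5 N
final 7 4 E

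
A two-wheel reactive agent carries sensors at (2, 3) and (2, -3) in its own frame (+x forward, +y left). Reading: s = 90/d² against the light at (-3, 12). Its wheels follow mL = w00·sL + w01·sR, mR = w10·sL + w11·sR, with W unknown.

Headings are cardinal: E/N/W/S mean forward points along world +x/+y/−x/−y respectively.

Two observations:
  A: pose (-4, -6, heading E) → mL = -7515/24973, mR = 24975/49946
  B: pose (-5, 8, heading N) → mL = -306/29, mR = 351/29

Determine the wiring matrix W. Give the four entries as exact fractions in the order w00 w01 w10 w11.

obs A: pose=(-4,-6,E) → sL=45/113, sR=45/221, mL=-7515/24973, mR=24975/49946
obs B: pose=(-5,8,N) → sL=90/29, sR=18, mL=-306/29, mR=351/29
sensor matrix S = [[45/113, 45/221], [90/29, 18]]; det S = 4733640/724217
solve [mL_A; mL_B] = S·[w00; w01] and [mR_A; mR_B] = S·[w10; w11]:
  w00 = -1/2, w01 = -1/2, w10 = 1, w11 = 1/2

-1/2 -1/2 1 1/2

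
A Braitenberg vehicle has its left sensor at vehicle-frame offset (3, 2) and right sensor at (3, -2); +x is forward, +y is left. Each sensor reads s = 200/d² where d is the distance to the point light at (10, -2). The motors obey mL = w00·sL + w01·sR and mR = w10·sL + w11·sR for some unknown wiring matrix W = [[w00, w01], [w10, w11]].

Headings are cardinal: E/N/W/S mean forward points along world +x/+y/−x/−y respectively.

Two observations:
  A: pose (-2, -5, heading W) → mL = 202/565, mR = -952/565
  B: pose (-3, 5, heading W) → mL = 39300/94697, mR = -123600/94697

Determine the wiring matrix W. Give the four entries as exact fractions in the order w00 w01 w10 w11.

obs A: pose=(-2,-5,W) → sL=4/5, sR=100/113, mL=202/565, mR=-952/565
obs B: pose=(-3,5,W) → sL=200/281, sR=200/337, mL=39300/94697, mR=-123600/94697
sensor matrix S = [[4/5, 100/113], [200/281, 200/337]]; det S = -1659520/10700761
solve [mL_A; mL_B] = S·[w00; w01] and [mR_A; mR_B] = S·[w10; w11]:
  w00 = 1, w01 = -1/2, w10 = -1, w11 = -1

1 -1/2 -1 -1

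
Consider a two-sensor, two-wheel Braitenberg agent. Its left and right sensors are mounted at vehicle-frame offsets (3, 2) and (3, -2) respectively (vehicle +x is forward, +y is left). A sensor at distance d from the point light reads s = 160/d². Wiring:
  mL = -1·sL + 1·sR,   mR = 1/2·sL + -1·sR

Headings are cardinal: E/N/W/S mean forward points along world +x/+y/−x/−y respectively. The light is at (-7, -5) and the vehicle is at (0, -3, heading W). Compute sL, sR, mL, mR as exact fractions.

left sensor world pos  = (-3, -5); dL² = 16
right sensor world pos = (-3, -1); dR² = 32
sL = 160/16 = 10
sR = 160/32 = 5
mL = -1·sL + 1·sR = -5
mR = 1/2·sL + -1·sR = 0

10 5 -5 0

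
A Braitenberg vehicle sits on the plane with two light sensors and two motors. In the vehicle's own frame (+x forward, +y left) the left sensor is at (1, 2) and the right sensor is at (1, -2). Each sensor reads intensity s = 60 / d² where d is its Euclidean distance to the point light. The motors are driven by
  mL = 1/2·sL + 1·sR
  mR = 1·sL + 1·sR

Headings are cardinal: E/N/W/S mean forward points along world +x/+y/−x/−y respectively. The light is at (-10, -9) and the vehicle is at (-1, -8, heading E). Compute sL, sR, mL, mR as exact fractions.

left sensor world pos  = (0, -6); dL² = 109
right sensor world pos = (0, -10); dR² = 101
sL = 60/109 = 60/109
sR = 60/101 = 60/101
mL = 1/2·sL + 1·sR = 9570/11009
mR = 1·sL + 1·sR = 12600/11009

60/109 60/101 9570/11009 12600/11009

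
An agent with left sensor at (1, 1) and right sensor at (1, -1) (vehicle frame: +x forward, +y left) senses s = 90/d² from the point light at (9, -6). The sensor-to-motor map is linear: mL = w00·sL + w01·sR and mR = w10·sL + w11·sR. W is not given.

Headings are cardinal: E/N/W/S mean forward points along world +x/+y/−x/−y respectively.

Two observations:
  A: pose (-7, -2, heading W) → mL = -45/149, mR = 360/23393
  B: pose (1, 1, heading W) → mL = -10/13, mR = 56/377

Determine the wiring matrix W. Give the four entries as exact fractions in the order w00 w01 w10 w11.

-1 0 1 -1

obs A: pose=(-7,-2,W) → sL=45/149, sR=45/157, mL=-45/149, mR=360/23393
obs B: pose=(1,1,W) → sL=10/13, sR=18/29, mL=-10/13, mR=56/377
sensor matrix S = [[45/149, 45/157], [10/13, 18/29]]; det S = -291240/8819161
solve [mL_A; mL_B] = S·[w00; w01] and [mR_A; mR_B] = S·[w10; w11]:
  w00 = -1, w01 = 0, w10 = 1, w11 = -1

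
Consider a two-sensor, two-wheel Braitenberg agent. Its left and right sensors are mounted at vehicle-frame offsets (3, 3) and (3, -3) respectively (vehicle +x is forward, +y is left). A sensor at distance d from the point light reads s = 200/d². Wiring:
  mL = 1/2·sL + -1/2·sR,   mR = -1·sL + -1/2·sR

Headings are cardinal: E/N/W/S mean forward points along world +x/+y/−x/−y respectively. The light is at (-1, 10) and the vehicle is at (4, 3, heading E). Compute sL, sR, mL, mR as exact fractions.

5/2 50/41 105/164 -255/82

left sensor world pos  = (7, 6); dL² = 80
right sensor world pos = (7, 0); dR² = 164
sL = 200/80 = 5/2
sR = 200/164 = 50/41
mL = 1/2·sL + -1/2·sR = 105/164
mR = -1·sL + -1/2·sR = -255/82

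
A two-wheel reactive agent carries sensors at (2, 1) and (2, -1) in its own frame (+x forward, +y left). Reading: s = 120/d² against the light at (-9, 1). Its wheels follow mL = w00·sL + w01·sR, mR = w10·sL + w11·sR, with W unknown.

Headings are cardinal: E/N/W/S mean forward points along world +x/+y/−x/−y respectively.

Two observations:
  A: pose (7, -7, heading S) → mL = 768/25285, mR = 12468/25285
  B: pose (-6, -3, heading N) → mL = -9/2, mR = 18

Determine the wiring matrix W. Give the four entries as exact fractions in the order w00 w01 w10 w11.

-1/2 1/2 1 1/2

obs A: pose=(7,-7,S) → sL=120/389, sR=24/65, mL=768/25285, mR=12468/25285
obs B: pose=(-6,-3,N) → sL=15, sR=6, mL=-9/2, mR=18
sensor matrix S = [[120/389, 24/65], [15, 6]]; det S = -18648/5057
solve [mL_A; mL_B] = S·[w00; w01] and [mR_A; mR_B] = S·[w10; w11]:
  w00 = -1/2, w01 = 1/2, w10 = 1, w11 = 1/2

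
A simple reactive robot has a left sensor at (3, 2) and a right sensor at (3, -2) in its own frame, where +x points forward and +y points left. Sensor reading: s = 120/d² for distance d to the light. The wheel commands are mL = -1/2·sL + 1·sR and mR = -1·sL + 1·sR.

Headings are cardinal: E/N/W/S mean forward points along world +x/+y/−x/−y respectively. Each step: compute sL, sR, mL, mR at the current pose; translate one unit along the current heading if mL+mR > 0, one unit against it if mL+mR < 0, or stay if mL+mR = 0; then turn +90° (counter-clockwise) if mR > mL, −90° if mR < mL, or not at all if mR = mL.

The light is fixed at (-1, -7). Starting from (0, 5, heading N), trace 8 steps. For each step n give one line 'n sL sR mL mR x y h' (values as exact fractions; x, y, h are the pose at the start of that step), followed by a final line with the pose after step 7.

0 60/113 20/39 1090/4407 -80/4407 0 5 N
1 120/241 120/137 20700/33017 12480/33017 0 6 E
2 30/29 6/5 99/145 24/145 1 6 S
3 120/101 120/197 300/19897 -11520/19897 1 5 W
4 60/113 12/25 606/2825 -144/2825 2 5 N
5 40/87 120/157 7300/13659 4160/13659 2 6 E
6 15/17 15/13 315/442 60/221 3 6 S
7 120/101 120/197 300/19897 -11520/19897 3 5 W
final 4 5 N

n=0: pose=(0,5,N); sL=60/113, sR=20/39; mL=1090/4407, mR=-80/4407; mL+mR=1010/4407 → advance +1; mR−mL=-30/113 → turn -1·90°
n=1: pose=(0,6,E); sL=120/241, sR=120/137; mL=20700/33017, mR=12480/33017; mL+mR=33180/33017 → advance +1; mR−mL=-60/241 → turn -1·90°
n=2: pose=(1,6,S); sL=30/29, sR=6/5; mL=99/145, mR=24/145; mL+mR=123/145 → advance +1; mR−mL=-15/29 → turn -1·90°
n=3: pose=(1,5,W); sL=120/101, sR=120/197; mL=300/19897, mR=-11520/19897; mL+mR=-11220/19897 → advance -1; mR−mL=-60/101 → turn -1·90°
n=4: pose=(2,5,N); sL=60/113, sR=12/25; mL=606/2825, mR=-144/2825; mL+mR=462/2825 → advance +1; mR−mL=-30/113 → turn -1·90°
n=5: pose=(2,6,E); sL=40/87, sR=120/157; mL=7300/13659, mR=4160/13659; mL+mR=3820/4553 → advance +1; mR−mL=-20/87 → turn -1·90°
n=6: pose=(3,6,S); sL=15/17, sR=15/13; mL=315/442, mR=60/221; mL+mR=435/442 → advance +1; mR−mL=-15/34 → turn -1·90°
n=7: pose=(3,5,W); sL=120/101, sR=120/197; mL=300/19897, mR=-11520/19897; mL+mR=-11220/19897 → advance -1; mR−mL=-60/101 → turn -1·90°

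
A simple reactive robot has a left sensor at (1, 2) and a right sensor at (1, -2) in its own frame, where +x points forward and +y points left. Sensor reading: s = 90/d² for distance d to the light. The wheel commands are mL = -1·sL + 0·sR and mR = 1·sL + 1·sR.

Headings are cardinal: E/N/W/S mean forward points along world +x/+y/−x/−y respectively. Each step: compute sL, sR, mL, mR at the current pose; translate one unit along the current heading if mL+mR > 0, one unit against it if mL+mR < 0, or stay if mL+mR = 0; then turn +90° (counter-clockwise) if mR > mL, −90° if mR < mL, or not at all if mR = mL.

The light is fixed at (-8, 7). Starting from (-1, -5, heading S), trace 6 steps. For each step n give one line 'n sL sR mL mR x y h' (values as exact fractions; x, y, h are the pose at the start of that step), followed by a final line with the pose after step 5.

n=0: pose=(-1,-5,S); sL=9/25, sR=45/97; mL=-9/25, mR=1998/2425; mL+mR=45/97 → advance +1; mR−mL=2871/2425 → turn +1·90°
n=1: pose=(-1,-6,E); sL=18/37, sR=90/289; mL=-18/37, mR=8532/10693; mL+mR=90/289 → advance +1; mR−mL=13734/10693 → turn +1·90°
n=2: pose=(0,-6,N); sL=1/2, sR=45/122; mL=-1/2, mR=53/61; mL+mR=45/122 → advance +1; mR−mL=167/122 → turn +1·90°
n=3: pose=(0,-5,W); sL=18/49, sR=90/149; mL=-18/49, mR=7092/7301; mL+mR=90/149 → advance +1; mR−mL=9774/7301 → turn +1·90°
n=4: pose=(-1,-5,S); sL=9/25, sR=45/97; mL=-9/25, mR=1998/2425; mL+mR=45/97 → advance +1; mR−mL=2871/2425 → turn +1·90°
n=5: pose=(-1,-6,E); sL=18/37, sR=90/289; mL=-18/37, mR=8532/10693; mL+mR=90/289 → advance +1; mR−mL=13734/10693 → turn +1·90°

0 9/25 45/97 -9/25 1998/2425 -1 -5 S
1 18/37 90/289 -18/37 8532/10693 -1 -6 E
2 1/2 45/122 -1/2 53/61 0 -6 N
3 18/49 90/149 -18/49 7092/7301 0 -5 W
4 9/25 45/97 -9/25 1998/2425 -1 -5 S
5 18/37 90/289 -18/37 8532/10693 -1 -6 E
final 0 -6 N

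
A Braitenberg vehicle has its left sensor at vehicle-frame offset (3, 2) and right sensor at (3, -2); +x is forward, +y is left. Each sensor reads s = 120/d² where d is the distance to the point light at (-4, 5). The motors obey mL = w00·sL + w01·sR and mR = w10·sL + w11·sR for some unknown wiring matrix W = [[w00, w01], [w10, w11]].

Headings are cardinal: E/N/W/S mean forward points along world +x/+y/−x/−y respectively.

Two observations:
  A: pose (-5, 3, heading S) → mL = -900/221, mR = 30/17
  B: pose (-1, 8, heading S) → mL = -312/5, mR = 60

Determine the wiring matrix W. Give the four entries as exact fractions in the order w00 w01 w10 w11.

obs A: pose=(-5,3,S) → sL=60/13, sR=60/17, mL=-900/221, mR=30/17
obs B: pose=(-1,8,S) → sL=24/5, sR=120, mL=-312/5, mR=60
sensor matrix S = [[60/13, 60/17], [24/5, 120]]; det S = 118656/221
solve [mL_A; mL_B] = S·[w00; w01] and [mR_A; mR_B] = S·[w10; w11]:
  w00 = -1/2, w01 = -1/2, w10 = 0, w11 = 1/2

-1/2 -1/2 0 1/2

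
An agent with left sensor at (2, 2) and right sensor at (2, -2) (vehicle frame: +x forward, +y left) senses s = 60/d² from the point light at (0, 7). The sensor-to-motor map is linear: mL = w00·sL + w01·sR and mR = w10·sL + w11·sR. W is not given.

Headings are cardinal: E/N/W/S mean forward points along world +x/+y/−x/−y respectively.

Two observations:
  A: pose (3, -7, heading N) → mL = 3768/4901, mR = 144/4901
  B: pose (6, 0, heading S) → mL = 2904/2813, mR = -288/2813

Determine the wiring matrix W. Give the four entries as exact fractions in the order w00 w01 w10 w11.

1 1 1/2 -1/2

obs A: pose=(3,-7,N) → sL=12/29, sR=60/169, mL=3768/4901, mR=144/4901
obs B: pose=(6,0,S) → sL=12/29, sR=60/97, mL=2904/2813, mR=-288/2813
sensor matrix S = [[12/29, 60/169], [12/29, 60/97]]; det S = 51840/475397
solve [mL_A; mL_B] = S·[w00; w01] and [mR_A; mR_B] = S·[w10; w11]:
  w00 = 1, w01 = 1, w10 = 1/2, w11 = -1/2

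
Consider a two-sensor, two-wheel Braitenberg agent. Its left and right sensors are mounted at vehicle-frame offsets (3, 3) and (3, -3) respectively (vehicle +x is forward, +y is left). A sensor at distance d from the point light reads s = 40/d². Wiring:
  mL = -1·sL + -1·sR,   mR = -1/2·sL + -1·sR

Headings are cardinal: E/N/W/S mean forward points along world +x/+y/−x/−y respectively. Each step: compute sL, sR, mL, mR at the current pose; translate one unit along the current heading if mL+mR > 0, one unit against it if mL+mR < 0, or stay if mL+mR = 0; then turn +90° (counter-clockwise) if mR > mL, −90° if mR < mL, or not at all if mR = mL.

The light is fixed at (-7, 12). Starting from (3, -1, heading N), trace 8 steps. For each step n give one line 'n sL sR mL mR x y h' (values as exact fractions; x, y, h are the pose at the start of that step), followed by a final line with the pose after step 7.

n=0: pose=(3,-1,N); sL=40/149, sR=40/269; mL=-16720/40081, mR=-11340/40081; mL+mR=-28060/40081 → advance -1; mR−mL=20/149 → turn +1·90°
n=1: pose=(3,-2,W); sL=20/169, sR=4/17; mL=-1016/2873, mR=-846/2873; mL+mR=-1862/2873 → advance -1; mR−mL=10/169 → turn +1·90°
n=2: pose=(4,-2,S); sL=8/97, sR=40/353; mL=-6704/34241, mR=-5292/34241; mL+mR=-11996/34241 → advance -1; mR−mL=4/97 → turn +1·90°
n=3: pose=(4,-1,E); sL=5/37, sR=10/113; mL=-935/4181, mR=-1305/8362; mL+mR=-3175/8362 → advance -1; mR−mL=5/74 → turn +1·90°
n=4: pose=(3,-1,N); sL=40/149, sR=40/269; mL=-16720/40081, mR=-11340/40081; mL+mR=-28060/40081 → advance -1; mR−mL=20/149 → turn +1·90°
n=5: pose=(3,-2,W); sL=20/169, sR=4/17; mL=-1016/2873, mR=-846/2873; mL+mR=-1862/2873 → advance -1; mR−mL=10/169 → turn +1·90°
n=6: pose=(4,-2,S); sL=8/97, sR=40/353; mL=-6704/34241, mR=-5292/34241; mL+mR=-11996/34241 → advance -1; mR−mL=4/97 → turn +1·90°
n=7: pose=(4,-1,E); sL=5/37, sR=10/113; mL=-935/4181, mR=-1305/8362; mL+mR=-3175/8362 → advance -1; mR−mL=5/74 → turn +1·90°

0 40/149 40/269 -16720/40081 -11340/40081 3 -1 N
1 20/169 4/17 -1016/2873 -846/2873 3 -2 W
2 8/97 40/353 -6704/34241 -5292/34241 4 -2 S
3 5/37 10/113 -935/4181 -1305/8362 4 -1 E
4 40/149 40/269 -16720/40081 -11340/40081 3 -1 N
5 20/169 4/17 -1016/2873 -846/2873 3 -2 W
6 8/97 40/353 -6704/34241 -5292/34241 4 -2 S
7 5/37 10/113 -935/4181 -1305/8362 4 -1 E
final 3 -1 N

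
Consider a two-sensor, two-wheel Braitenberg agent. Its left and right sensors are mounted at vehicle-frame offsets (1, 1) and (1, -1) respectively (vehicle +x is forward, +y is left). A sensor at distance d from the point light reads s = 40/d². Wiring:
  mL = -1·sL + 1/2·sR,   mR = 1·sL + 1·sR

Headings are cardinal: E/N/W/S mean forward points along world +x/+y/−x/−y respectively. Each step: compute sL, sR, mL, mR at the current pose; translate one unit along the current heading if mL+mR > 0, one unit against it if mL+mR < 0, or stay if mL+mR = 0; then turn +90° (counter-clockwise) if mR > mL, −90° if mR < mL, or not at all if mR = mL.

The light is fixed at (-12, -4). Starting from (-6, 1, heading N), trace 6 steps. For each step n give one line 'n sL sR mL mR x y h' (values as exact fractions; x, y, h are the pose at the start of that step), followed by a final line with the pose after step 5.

0 40/61 8/17 -436/1037 1168/1037 -6 1 N
1 4/5 20/37 -98/185 248/185 -6 2 W
2 40/61 40/41 -420/2501 4080/2501 -7 2 S
3 5/9 10/13 -20/117 155/117 -7 1 E
4 40/61 8/17 -436/1037 1168/1037 -6 1 N
5 4/5 20/37 -98/185 248/185 -6 2 W
final -7 2 S

n=0: pose=(-6,1,N); sL=40/61, sR=8/17; mL=-436/1037, mR=1168/1037; mL+mR=12/17 → advance +1; mR−mL=1604/1037 → turn +1·90°
n=1: pose=(-6,2,W); sL=4/5, sR=20/37; mL=-98/185, mR=248/185; mL+mR=30/37 → advance +1; mR−mL=346/185 → turn +1·90°
n=2: pose=(-7,2,S); sL=40/61, sR=40/41; mL=-420/2501, mR=4080/2501; mL+mR=60/41 → advance +1; mR−mL=4500/2501 → turn +1·90°
n=3: pose=(-7,1,E); sL=5/9, sR=10/13; mL=-20/117, mR=155/117; mL+mR=15/13 → advance +1; mR−mL=175/117 → turn +1·90°
n=4: pose=(-6,1,N); sL=40/61, sR=8/17; mL=-436/1037, mR=1168/1037; mL+mR=12/17 → advance +1; mR−mL=1604/1037 → turn +1·90°
n=5: pose=(-6,2,W); sL=4/5, sR=20/37; mL=-98/185, mR=248/185; mL+mR=30/37 → advance +1; mR−mL=346/185 → turn +1·90°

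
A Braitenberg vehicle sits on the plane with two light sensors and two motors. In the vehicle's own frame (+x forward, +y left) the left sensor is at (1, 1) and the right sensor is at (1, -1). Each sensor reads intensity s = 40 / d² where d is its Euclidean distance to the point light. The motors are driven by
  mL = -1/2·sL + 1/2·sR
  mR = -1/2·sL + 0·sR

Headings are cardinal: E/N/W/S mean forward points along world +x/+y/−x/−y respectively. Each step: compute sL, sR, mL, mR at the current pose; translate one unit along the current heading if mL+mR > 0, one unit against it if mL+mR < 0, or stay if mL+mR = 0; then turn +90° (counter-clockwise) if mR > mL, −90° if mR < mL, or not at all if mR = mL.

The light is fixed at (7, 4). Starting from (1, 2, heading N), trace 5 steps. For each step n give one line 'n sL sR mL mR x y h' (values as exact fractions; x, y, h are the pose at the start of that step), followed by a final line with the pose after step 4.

0 4/5 20/13 24/65 -2/5 1 2 N
1 40/29 40/41 -240/1189 -20/29 1 1 E
2 10/13 1/2 -7/52 -5/13 0 1 S
3 40/73 8/13 32/949 -20/73 0 2 W
4 4/5 20/13 24/65 -2/5 1 2 N
final 1 1 E

n=0: pose=(1,2,N); sL=4/5, sR=20/13; mL=24/65, mR=-2/5; mL+mR=-2/65 → advance -1; mR−mL=-10/13 → turn -1·90°
n=1: pose=(1,1,E); sL=40/29, sR=40/41; mL=-240/1189, mR=-20/29; mL+mR=-1060/1189 → advance -1; mR−mL=-20/41 → turn -1·90°
n=2: pose=(0,1,S); sL=10/13, sR=1/2; mL=-7/52, mR=-5/13; mL+mR=-27/52 → advance -1; mR−mL=-1/4 → turn -1·90°
n=3: pose=(0,2,W); sL=40/73, sR=8/13; mL=32/949, mR=-20/73; mL+mR=-228/949 → advance -1; mR−mL=-4/13 → turn -1·90°
n=4: pose=(1,2,N); sL=4/5, sR=20/13; mL=24/65, mR=-2/5; mL+mR=-2/65 → advance -1; mR−mL=-10/13 → turn -1·90°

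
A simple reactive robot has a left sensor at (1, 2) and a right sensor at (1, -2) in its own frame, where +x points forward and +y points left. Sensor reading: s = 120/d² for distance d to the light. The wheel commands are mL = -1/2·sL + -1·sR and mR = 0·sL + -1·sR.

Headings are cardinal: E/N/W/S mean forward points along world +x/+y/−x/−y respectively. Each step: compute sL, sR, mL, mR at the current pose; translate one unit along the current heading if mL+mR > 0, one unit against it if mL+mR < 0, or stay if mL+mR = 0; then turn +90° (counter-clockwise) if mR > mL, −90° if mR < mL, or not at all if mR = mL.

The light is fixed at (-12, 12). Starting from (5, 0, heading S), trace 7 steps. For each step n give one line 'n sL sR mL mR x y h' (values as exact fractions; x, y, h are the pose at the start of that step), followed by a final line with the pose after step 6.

0 12/53 60/197 -4362/10441 -60/197 5 0 S
1 8/27 120/493 -5212/13311 -120/493 5 1 E
2 15/37 15/53 -1905/3922 -15/53 4 1 N
3 120/421 24/65 -14004/27365 -24/65 4 0 W
4 12/53 60/197 -4362/10441 -60/197 5 0 S
5 8/27 120/493 -5212/13311 -120/493 5 1 E
6 15/37 15/53 -1905/3922 -15/53 4 1 N
final 4 0 W

n=0: pose=(5,0,S); sL=12/53, sR=60/197; mL=-4362/10441, mR=-60/197; mL+mR=-7542/10441 → advance -1; mR−mL=6/53 → turn +1·90°
n=1: pose=(5,1,E); sL=8/27, sR=120/493; mL=-5212/13311, mR=-120/493; mL+mR=-8452/13311 → advance -1; mR−mL=4/27 → turn +1·90°
n=2: pose=(4,1,N); sL=15/37, sR=15/53; mL=-1905/3922, mR=-15/53; mL+mR=-3015/3922 → advance -1; mR−mL=15/74 → turn +1·90°
n=3: pose=(4,0,W); sL=120/421, sR=24/65; mL=-14004/27365, mR=-24/65; mL+mR=-24108/27365 → advance -1; mR−mL=60/421 → turn +1·90°
n=4: pose=(5,0,S); sL=12/53, sR=60/197; mL=-4362/10441, mR=-60/197; mL+mR=-7542/10441 → advance -1; mR−mL=6/53 → turn +1·90°
n=5: pose=(5,1,E); sL=8/27, sR=120/493; mL=-5212/13311, mR=-120/493; mL+mR=-8452/13311 → advance -1; mR−mL=4/27 → turn +1·90°
n=6: pose=(4,1,N); sL=15/37, sR=15/53; mL=-1905/3922, mR=-15/53; mL+mR=-3015/3922 → advance -1; mR−mL=15/74 → turn +1·90°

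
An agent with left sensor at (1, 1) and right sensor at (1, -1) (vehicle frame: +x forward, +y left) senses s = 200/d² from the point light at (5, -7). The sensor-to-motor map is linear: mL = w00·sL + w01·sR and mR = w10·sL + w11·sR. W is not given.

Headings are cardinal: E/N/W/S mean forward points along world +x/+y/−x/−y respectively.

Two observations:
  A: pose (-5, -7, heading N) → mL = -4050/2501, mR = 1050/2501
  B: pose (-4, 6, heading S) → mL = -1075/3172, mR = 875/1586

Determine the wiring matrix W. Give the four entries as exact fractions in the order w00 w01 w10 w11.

obs A: pose=(-5,-7,N) → sL=100/61, sR=100/41, mL=-4050/2501, mR=1050/2501
obs B: pose=(-4,6,S) → sL=25/26, sR=50/61, mL=-1075/3172, mR=875/1586
sensor matrix S = [[100/61, 100/41], [25/26, 50/61]]; det S = -1986250/1983293
solve [mL_A; mL_B] = S·[w00; w01] and [mR_A; mR_B] = S·[w10; w11]:
  w00 = 1/2, w01 = -1, w10 = 1, w11 = -1/2

1/2 -1 1 -1/2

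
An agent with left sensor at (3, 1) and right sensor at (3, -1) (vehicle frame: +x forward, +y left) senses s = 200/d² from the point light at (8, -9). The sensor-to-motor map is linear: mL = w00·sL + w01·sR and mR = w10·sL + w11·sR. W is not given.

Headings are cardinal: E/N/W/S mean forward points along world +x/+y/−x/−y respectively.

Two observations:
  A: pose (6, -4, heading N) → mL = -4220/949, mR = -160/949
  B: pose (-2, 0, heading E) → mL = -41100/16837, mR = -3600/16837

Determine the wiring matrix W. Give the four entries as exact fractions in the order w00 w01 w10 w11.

-1/2 -1 1/2 -1/2

obs A: pose=(6,-4,N) → sL=200/73, sR=40/13, mL=-4220/949, mR=-160/949
obs B: pose=(-2,0,E) → sL=200/149, sR=200/113, mL=-41100/16837, mR=-3600/16837
sensor matrix S = [[200/73, 40/13], [200/149, 200/113]]; det S = 11488000/15978313
solve [mL_A; mL_B] = S·[w00; w01] and [mR_A; mR_B] = S·[w10; w11]:
  w00 = -1/2, w01 = -1, w10 = 1/2, w11 = -1/2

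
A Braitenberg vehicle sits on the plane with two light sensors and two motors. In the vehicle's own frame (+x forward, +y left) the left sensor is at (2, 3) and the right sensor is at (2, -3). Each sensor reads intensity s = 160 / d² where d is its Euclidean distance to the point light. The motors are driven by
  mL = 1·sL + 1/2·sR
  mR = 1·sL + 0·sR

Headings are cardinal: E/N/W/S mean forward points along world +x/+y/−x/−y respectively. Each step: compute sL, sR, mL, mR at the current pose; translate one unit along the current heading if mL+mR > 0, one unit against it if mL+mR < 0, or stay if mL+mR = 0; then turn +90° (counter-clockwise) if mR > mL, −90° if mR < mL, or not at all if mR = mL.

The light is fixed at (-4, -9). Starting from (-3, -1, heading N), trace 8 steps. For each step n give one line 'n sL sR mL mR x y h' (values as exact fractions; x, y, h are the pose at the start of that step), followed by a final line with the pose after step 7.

n=0: pose=(-3,-1,N); sL=20/13, sR=40/29; mL=840/377, mR=20/13; mL+mR=1420/377 → advance +1; mR−mL=-20/29 → turn -1·90°
n=1: pose=(-3,0,E); sL=160/153, sR=32/9; mL=48/17, mR=160/153; mL+mR=592/153 → advance +1; mR−mL=-16/9 → turn -1·90°
n=2: pose=(-2,0,S); sL=80/37, sR=16/5; mL=696/185, mR=80/37; mL+mR=1096/185 → advance +1; mR−mL=-8/5 → turn -1·90°
n=3: pose=(-2,-1,W); sL=32/5, sR=160/121; mL=4272/605, mR=32/5; mL+mR=8144/605 → advance +1; mR−mL=-80/121 → turn -1·90°
n=4: pose=(-3,-1,N); sL=20/13, sR=40/29; mL=840/377, mR=20/13; mL+mR=1420/377 → advance +1; mR−mL=-20/29 → turn -1·90°
n=5: pose=(-3,0,E); sL=160/153, sR=32/9; mL=48/17, mR=160/153; mL+mR=592/153 → advance +1; mR−mL=-16/9 → turn -1·90°
n=6: pose=(-2,0,S); sL=80/37, sR=16/5; mL=696/185, mR=80/37; mL+mR=1096/185 → advance +1; mR−mL=-8/5 → turn -1·90°
n=7: pose=(-2,-1,W); sL=32/5, sR=160/121; mL=4272/605, mR=32/5; mL+mR=8144/605 → advance +1; mR−mL=-80/121 → turn -1·90°

0 20/13 40/29 840/377 20/13 -3 -1 N
1 160/153 32/9 48/17 160/153 -3 0 E
2 80/37 16/5 696/185 80/37 -2 0 S
3 32/5 160/121 4272/605 32/5 -2 -1 W
4 20/13 40/29 840/377 20/13 -3 -1 N
5 160/153 32/9 48/17 160/153 -3 0 E
6 80/37 16/5 696/185 80/37 -2 0 S
7 32/5 160/121 4272/605 32/5 -2 -1 W
final -3 -1 N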